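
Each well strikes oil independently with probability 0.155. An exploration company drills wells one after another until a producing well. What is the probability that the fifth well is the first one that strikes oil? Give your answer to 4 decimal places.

Geometric (trials to first success), p = 0.155.
P(Y = 5) = (1−p)^4 · p = 0.50983 · 0.155 = 0.079024

0.0790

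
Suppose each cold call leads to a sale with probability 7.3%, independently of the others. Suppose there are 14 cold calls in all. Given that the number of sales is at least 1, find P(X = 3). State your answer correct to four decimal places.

0.0941

X ~ Binomial(14, 0.073). Want P(X=3 | X≥1) = P(X=3) / P(X≥1).
P(X=3) = C(14,3)·0.073^3·0.927^11 = 0.061510
P(X≥1) = 1 − 0.346032 = 0.653968
Ratio = 0.061510 / 0.653968 = 0.094057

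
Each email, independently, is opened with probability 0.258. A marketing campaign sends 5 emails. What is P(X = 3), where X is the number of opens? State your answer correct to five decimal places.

X ~ Binomial(n=5, p=0.258).
P(X=3) = C(5,3) · p^3 · (1−p)^2
= 10 · 0.017174 · 0.55056 = 0.0945512

0.09455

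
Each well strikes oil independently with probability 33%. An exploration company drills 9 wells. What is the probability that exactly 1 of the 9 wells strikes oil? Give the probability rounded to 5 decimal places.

0.12060

X ~ Binomial(n=9, p=0.33).
P(X=1) = C(9,1) · p^1 · (1−p)^8
= 9 · 0.33 · 0.040607 = 0.1206021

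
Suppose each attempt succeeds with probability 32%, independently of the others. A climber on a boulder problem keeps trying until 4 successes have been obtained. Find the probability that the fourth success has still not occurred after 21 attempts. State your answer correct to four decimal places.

Needing more than 21 attempts ⇔ fewer than 4 successes in the first 21. With X ~ Binomial(21, 0.32), P(Y > 21) = P(X ≤ 3).
  k=0: C(21,0)·0.32^0·0.68^21 = 0.000304
  k=1: C(21,1)·0.32^1·0.68^20 = 0.003003
  k=2: C(21,2)·0.32^2·0.68^19 = 0.014132
  k=3: C(21,3)·0.32^3·0.68^18 = 0.042117
P(X ≤ 3) = 0.059556

0.0596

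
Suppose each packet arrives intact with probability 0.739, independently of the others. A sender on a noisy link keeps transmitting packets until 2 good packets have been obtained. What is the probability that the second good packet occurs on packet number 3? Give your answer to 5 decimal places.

0.28508

Y = trial on which the second success occurs; negative binomial, r=2, p=0.739.
P(Y=3) = C(2,1) · p^2 · (1−p)^1
= 2 · 0.54612 · 0.261 = 0.2850752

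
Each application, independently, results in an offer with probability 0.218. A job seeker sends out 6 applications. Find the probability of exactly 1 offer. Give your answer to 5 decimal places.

X ~ Binomial(n=6, p=0.218).
P(X=1) = C(6,1) · p^1 · (1−p)^5
= 6 · 0.218 · 0.29244 = 0.3825089

0.38251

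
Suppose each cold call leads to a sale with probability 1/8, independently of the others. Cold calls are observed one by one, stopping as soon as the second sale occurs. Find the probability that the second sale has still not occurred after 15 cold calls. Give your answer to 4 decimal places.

0.4241

Needing more than 15 cold calls ⇔ fewer than 2 successes in the first 15. With X ~ Binomial(15, 0.125), P(Y > 15) = P(X ≤ 1).
  k=0: C(15,0)·0.125^0·0.875^15 = 0.134934
  k=1: C(15,1)·0.125^1·0.875^14 = 0.289144
P(X ≤ 1) = 0.424078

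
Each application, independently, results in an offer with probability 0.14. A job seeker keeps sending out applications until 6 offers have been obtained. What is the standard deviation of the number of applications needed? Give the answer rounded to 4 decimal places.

16.2255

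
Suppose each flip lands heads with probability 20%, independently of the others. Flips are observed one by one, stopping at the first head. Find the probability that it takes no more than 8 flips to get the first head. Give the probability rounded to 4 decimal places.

0.8322

Y = number of flips to the first success; geometric, p = 0.20.
P(Y ≤ 8) = 1 − (1−p)^8 = 1 − 0.167772 = 0.832228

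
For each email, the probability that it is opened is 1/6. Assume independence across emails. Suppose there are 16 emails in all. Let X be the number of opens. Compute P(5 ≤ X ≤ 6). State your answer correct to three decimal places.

X ~ Binomial(16, 0.166667); P(5 ≤ X ≤ 6) = Σ C(16,k) p^k (1−p)^(16−k) over k:
  k=5: C(16,5)·0.166667^5·0.833333^11 = 0.07560
  k=6: C(16,6)·0.166667^6·0.833333^10 = 0.02772
Total = 0.10332

0.103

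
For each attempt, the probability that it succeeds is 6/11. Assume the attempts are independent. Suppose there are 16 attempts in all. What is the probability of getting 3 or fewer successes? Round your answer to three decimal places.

X ~ Binomial(16, 0.545455); P(X ≤ 3) = Σ C(16,k) p^k (1−p)^(16−k) over k:
  k=0: C(16,0)·0.545455^0·0.454545^16 = 0.00000
  k=1: C(16,1)·0.545455^1·0.454545^15 = 0.00006
  k=2: C(16,2)·0.545455^2·0.454545^14 = 0.00057
  k=3: C(16,3)·0.545455^3·0.454545^13 = 0.00321
Total = 0.00385

0.004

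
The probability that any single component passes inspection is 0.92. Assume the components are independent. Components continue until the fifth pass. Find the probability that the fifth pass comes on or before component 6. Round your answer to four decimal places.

0.9227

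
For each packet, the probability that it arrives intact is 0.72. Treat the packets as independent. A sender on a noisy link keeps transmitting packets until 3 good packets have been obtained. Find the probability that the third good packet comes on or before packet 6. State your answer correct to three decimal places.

0.944

Finishing within 6 packets ⇔ at least 3 successes in the first 6. With X ~ Binomial(6, 0.72), P(Y ≤ 6) = 1 − P(X ≤ 2).
  k=0: C(6,0)·0.72^0·0.28^6 = 0.00048
  k=1: C(6,1)·0.72^1·0.28^5 = 0.00743
  k=2: C(6,2)·0.72^2·0.28^4 = 0.04780
1 − 0.05571 = 0.94429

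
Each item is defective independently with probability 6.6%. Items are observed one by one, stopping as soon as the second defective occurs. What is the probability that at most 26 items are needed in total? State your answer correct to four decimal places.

0.5193

Finishing within 26 items ⇔ at least 2 successes in the first 26. With X ~ Binomial(26, 0.066), P(Y ≤ 26) = 1 − P(X ≤ 1).
  k=0: C(26,0)·0.066^0·0.934^26 = 0.169441
  k=1: C(26,1)·0.066^1·0.934^25 = 0.311307
1 − 0.480748 = 0.519252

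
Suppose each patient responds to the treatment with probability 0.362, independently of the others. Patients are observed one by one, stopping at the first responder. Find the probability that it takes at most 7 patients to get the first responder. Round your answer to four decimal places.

0.9570

Y = number of patients to the first success; geometric, p = 0.362.
P(Y ≤ 7) = 1 − (1−p)^7 = 1 − 0.043027 = 0.956973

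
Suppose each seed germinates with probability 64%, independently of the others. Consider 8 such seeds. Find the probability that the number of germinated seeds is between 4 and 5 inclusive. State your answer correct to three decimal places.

0.478

X ~ Binomial(8, 0.64); P(4 ≤ X ≤ 5) = Σ C(8,k) p^k (1−p)^(8−k) over k:
  k=4: C(8,4)·0.64^4·0.36^4 = 0.19725
  k=5: C(8,5)·0.64^5·0.36^3 = 0.28054
Total = 0.47780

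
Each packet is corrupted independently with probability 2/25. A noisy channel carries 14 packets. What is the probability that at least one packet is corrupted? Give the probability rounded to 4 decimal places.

0.6888

P(at least one) = 1 − P(none) = 1 − (1 − 0.08)^14
= 1 − 0.311193 = 0.688807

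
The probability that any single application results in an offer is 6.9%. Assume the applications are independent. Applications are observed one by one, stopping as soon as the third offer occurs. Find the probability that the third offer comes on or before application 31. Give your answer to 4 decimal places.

Finishing within 31 applications ⇔ at least 3 successes in the first 31. With X ~ Binomial(31, 0.069), P(Y ≤ 31) = 1 − P(X ≤ 2).
  k=0: C(31,0)·0.069^0·0.931^31 = 0.109003
  k=1: C(31,1)·0.069^1·0.931^30 = 0.250439
  k=2: C(31,2)·0.069^2·0.931^29 = 0.278415
1 − 0.637857 = 0.362143

0.3621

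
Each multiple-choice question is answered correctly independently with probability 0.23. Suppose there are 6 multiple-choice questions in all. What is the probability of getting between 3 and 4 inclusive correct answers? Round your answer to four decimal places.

0.1360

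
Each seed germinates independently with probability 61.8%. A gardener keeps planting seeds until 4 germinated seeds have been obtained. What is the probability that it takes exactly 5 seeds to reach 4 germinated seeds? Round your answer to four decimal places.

0.2229

Y = trial on which the fourth success occurs; negative binomial, r=4, p=0.618.
P(Y=5) = C(4,3) · p^4 · (1−p)^1
= 4 · 0.14587 · 0.382 = 0.222883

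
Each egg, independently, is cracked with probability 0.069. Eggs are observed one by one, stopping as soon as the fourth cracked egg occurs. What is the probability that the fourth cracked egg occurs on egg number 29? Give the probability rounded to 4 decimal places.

Y = trial on which the fourth success occurs; negative binomial, r=4, p=0.069.
P(Y=29) = C(28,3) · p^4 · (1−p)^25
= 3276 · 2.2667e-05 · 0.16739 = 0.012430

0.0124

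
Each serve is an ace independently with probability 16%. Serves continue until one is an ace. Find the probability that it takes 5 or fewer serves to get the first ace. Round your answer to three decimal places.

Y = number of serves to the first success; geometric, p = 0.16.
P(Y ≤ 5) = 1 − (1−p)^5 = 1 − 0.41821 = 0.58179

0.582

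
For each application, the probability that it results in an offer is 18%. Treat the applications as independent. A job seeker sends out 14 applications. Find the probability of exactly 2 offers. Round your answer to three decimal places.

0.272

X ~ Binomial(n=14, p=0.18).
P(X=2) = C(14,2) · p^2 · (1−p)^12
= 91 · 0.0324 · 0.09242 = 0.27249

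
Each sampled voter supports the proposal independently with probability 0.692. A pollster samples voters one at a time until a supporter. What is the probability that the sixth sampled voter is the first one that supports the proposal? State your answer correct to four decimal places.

Geometric (trials to first success), p = 0.692.
P(Y = 6) = (1−p)^5 · p = 0.0027717 · 0.692 = 0.001918

0.0019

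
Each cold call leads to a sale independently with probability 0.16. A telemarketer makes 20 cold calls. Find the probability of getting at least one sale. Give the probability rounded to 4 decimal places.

P(at least one) = 1 − P(none) = 1 − (1 − 0.16)^20
= 1 − 0.030590 = 0.969410

0.9694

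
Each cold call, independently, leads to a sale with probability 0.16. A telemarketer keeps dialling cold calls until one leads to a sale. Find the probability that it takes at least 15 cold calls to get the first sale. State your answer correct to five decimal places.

Y = number of cold calls to the first success; geometric, p = 0.16.
P(Y > 14) = P(first 14 all fail) = (1−p)^14 = 0.0870783

0.08708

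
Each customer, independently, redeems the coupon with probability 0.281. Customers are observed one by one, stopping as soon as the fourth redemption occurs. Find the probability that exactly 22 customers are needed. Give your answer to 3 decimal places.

0.022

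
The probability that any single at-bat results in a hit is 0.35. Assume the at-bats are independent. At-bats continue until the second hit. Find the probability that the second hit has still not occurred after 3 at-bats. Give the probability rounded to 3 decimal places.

0.718

Needing more than 3 at-bats ⇔ fewer than 2 successes in the first 3. With X ~ Binomial(3, 0.35), P(Y > 3) = P(X ≤ 1).
  k=0: C(3,0)·0.35^0·0.65^3 = 0.27463
  k=1: C(3,1)·0.35^1·0.65^2 = 0.44362
P(X ≤ 1) = 0.71825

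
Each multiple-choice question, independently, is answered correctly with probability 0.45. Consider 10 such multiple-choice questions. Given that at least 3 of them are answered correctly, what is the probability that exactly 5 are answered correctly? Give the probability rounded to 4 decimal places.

0.2599

X ~ Binomial(10, 0.45). Want P(X=5 | X≥3) = P(X=5) / P(X≥3).
P(X=5) = C(10,5)·0.45^5·0.55^5 = 0.234033
P(X≥3) = 1 − 0.002533 − 0.020724 − 0.076303 = 0.900440
Ratio = 0.234033 / 0.900440 = 0.259909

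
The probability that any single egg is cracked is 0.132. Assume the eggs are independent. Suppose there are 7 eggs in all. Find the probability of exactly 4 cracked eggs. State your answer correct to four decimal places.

0.0069

X ~ Binomial(n=7, p=0.132).
P(X=4) = C(7,4) · p^4 · (1−p)^3
= 35 · 0.0003036 · 0.65397 = 0.006949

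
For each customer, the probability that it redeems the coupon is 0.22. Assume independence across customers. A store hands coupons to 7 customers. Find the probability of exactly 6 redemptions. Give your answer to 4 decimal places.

0.0006

X ~ Binomial(n=7, p=0.22).
P(X=6) = C(7,6) · p^6 · (1−p)^1
= 7 · 0.00011338 · 0.78 = 0.000619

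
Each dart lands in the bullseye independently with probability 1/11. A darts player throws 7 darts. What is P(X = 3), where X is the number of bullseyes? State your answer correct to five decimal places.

0.01796

X ~ Binomial(n=7, p=0.090909).
P(X=3) = C(7,3) · p^3 · (1−p)^4
= 35 · 0.00075131 · 0.68301 = 0.0179605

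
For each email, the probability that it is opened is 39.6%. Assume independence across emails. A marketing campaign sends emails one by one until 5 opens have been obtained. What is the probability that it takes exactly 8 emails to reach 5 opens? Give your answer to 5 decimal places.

0.07510

Y = trial on which the fifth success occurs; negative binomial, r=5, p=0.396.
P(Y=8) = C(7,4) · p^5 · (1−p)^3
= 35 · 0.0097381 · 0.22035 = 0.0751026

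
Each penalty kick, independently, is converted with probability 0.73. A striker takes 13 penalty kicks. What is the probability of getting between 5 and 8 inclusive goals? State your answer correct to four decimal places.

0.2571

X ~ Binomial(13, 0.73); P(5 ≤ X ≤ 8) = Σ C(13,k) p^k (1−p)^(13−k) over k:
  k=5: C(13,5)·0.73^5·0.27^8 = 0.007535
  k=6: C(13,6)·0.73^6·0.27^7 = 0.027164
  k=7: C(13,7)·0.73^7·0.27^6 = 0.073445
  k=8: C(13,8)·0.73^8·0.27^5 = 0.148929
Total = 0.257074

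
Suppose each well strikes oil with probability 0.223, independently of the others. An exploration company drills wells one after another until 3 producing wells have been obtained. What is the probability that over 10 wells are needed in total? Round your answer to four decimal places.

0.6077

Needing more than 10 wells ⇔ fewer than 3 successes in the first 10. With X ~ Binomial(10, 0.223), P(Y > 10) = P(X ≤ 2).
  k=0: C(10,0)·0.223^0·0.777^10 = 0.080207
  k=1: C(10,1)·0.223^1·0.777^9 = 0.230194
  k=2: C(10,2)·0.223^2·0.777^8 = 0.297297
P(X ≤ 2) = 0.607698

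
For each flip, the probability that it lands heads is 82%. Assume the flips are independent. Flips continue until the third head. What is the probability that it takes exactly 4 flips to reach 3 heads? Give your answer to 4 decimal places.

0.2977

Y = trial on which the third success occurs; negative binomial, r=3, p=0.82.
P(Y=4) = C(3,2) · p^3 · (1−p)^1
= 3 · 0.55137 · 0.18 = 0.297739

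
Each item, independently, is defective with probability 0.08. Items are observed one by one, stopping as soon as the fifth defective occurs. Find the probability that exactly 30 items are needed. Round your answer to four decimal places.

Y = trial on which the fifth success occurs; negative binomial, r=5, p=0.08.
P(Y=30) = C(29,4) · p^5 · (1−p)^25
= 23751 · 3.2768e-06 · 0.12436 = 0.009679

0.0097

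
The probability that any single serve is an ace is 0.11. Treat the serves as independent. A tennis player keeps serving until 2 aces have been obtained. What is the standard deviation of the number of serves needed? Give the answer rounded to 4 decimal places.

Y = total serves until the second success; negative binomial with r=2, p=0.11.
SD(Y) = √[r(1−p)/p²] = √(147.107438) = 12.128786

12.1288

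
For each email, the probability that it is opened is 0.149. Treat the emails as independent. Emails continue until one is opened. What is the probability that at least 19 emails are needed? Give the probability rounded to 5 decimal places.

Y = number of emails to the first success; geometric, p = 0.149.
P(Y > 18) = P(first 18 all fail) = (1−p)^18 = 0.0547939

0.05479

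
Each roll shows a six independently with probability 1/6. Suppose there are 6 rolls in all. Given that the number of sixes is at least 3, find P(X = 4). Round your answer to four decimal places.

X ~ Binomial(6, 0.166667). Want P(X=4 | X≥3) = P(X=4) / P(X≥3).
P(X=4) = C(6,4)·0.166667^4·0.833333^2 = 0.008038
P(X≥3) = 1 − 0.334898 − 0.401878 − 0.200939 = 0.062286
Ratio = 0.008038 / 0.062286 = 0.129043

0.1290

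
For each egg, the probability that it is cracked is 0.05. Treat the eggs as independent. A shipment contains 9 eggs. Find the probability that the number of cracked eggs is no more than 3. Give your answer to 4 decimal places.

0.9994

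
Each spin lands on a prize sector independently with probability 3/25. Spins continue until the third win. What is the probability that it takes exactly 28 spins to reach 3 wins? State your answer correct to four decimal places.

0.0248

Y = trial on which the third success occurs; negative binomial, r=3, p=0.12.
P(Y=28) = C(27,2) · p^3 · (1−p)^25
= 351 · 0.001728 · 0.040932 = 0.024827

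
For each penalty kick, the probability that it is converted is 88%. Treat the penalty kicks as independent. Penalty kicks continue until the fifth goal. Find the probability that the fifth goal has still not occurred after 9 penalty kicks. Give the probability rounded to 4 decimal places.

Needing more than 9 penalty kicks ⇔ fewer than 5 successes in the first 9. With X ~ Binomial(9, 0.88), P(Y > 9) = P(X ≤ 4).
  k=0: C(9,0)·0.88^0·0.12^9 = 0.000000
  k=1: C(9,1)·0.88^1·0.12^8 = 0.000000
  k=2: C(9,2)·0.88^2·0.12^7 = 0.000010
  k=3: C(9,3)·0.88^3·0.12^6 = 0.000171
  k=4: C(9,4)·0.88^4·0.12^5 = 0.001880
P(X ≤ 4) = 0.002061

0.0021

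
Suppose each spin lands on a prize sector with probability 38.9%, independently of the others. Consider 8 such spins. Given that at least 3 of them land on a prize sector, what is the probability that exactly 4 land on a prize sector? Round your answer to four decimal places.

X ~ Binomial(8, 0.389). Want P(X=4 | X≥3) = P(X=4) / P(X≥3).
P(X=4) = C(8,4)·0.389^4·0.611^4 = 0.223389
P(X≥3) = 1 − 0.019424 − 0.098930 − 0.220447 = 0.661199
Ratio = 0.223389 / 0.661199 = 0.337854

0.3379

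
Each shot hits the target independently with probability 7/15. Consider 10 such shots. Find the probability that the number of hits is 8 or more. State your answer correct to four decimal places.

0.0349

X ~ Binomial(10, 0.466667); P(X ≥ 8) = Σ C(10,k) p^k (1−p)^(10−k) over k:
  k=8: C(10,8)·0.466667^8·0.533333^2 = 0.028791
  k=9: C(10,9)·0.466667^9·0.533333^1 = 0.005598
  k=10: C(10,10)·0.466667^10·0.533333^0 = 0.000490
Total = 0.034880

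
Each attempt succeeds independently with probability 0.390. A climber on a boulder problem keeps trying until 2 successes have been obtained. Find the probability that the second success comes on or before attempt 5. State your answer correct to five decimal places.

0.64555

Finishing within 5 attempts ⇔ at least 2 successes in the first 5. With X ~ Binomial(5, 0.39), P(Y ≤ 5) = 1 − P(X ≤ 1).
  k=0: C(5,0)·0.39^0·0.61^5 = 0.0844596
  k=1: C(5,1)·0.39^1·0.61^4 = 0.2699939
1 − 0.3544535 = 0.6455465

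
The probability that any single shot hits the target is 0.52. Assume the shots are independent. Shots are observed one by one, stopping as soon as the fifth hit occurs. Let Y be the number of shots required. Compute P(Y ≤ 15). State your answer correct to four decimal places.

Finishing within 15 shots ⇔ at least 5 successes in the first 15. With X ~ Binomial(15, 0.52), P(Y ≤ 15) = 1 − P(X ≤ 4).
  k=0: C(15,0)·0.52^0·0.48^15 = 0.000017
  k=1: C(15,1)·0.52^1·0.48^14 = 0.000269
  k=2: C(15,2)·0.52^2·0.48^13 = 0.002039
  k=3: C(15,3)·0.52^3·0.48^12 = 0.009570
  k=4: C(15,4)·0.52^4·0.48^11 = 0.031103
1 − 0.042997 = 0.957003

0.9570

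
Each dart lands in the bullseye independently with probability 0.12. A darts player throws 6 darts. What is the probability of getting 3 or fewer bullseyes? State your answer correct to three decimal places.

0.997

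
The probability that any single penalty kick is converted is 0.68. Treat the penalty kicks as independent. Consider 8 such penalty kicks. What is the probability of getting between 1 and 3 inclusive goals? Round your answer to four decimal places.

X ~ Binomial(8, 0.68); P(1 ≤ X ≤ 3) = Σ C(8,k) p^k (1−p)^(8−k) over k:
  k=1: C(8,1)·0.68^1·0.32^7 = 0.001869
  k=2: C(8,2)·0.68^2·0.32^6 = 0.013902
  k=3: C(8,3)·0.68^3·0.32^5 = 0.059083
Total = 0.074854

0.0749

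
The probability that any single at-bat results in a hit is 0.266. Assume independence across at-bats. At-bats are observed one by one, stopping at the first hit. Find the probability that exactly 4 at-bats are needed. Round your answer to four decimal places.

0.1052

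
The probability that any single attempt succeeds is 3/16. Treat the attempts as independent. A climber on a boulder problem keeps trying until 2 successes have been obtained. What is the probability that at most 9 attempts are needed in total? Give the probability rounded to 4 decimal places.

Finishing within 9 attempts ⇔ at least 2 successes in the first 9. With X ~ Binomial(9, 0.1875), P(Y ≤ 9) = 1 − P(X ≤ 1).
  k=0: C(9,0)·0.1875^0·0.8125^9 = 0.154316
  k=1: C(9,1)·0.1875^1·0.8125^8 = 0.320502
1 − 0.474818 = 0.525182

0.5252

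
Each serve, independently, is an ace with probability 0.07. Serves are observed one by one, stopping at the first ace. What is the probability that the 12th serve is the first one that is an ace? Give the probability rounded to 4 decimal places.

0.0315

Geometric (trials to first success), p = 0.07.
P(Y = 12) = (1−p)^11 · p = 0.4501 · 0.07 = 0.031507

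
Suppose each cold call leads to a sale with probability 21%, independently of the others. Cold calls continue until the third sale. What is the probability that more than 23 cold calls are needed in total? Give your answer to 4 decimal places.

0.1105

Needing more than 23 cold calls ⇔ fewer than 3 successes in the first 23. With X ~ Binomial(23, 0.21), P(Y > 23) = P(X ≤ 2).
  k=0: C(23,0)·0.21^0·0.79^23 = 0.004420
  k=1: C(23,1)·0.21^1·0.79^22 = 0.027024
  k=2: C(23,2)·0.21^2·0.79^21 = 0.079018
P(X ≤ 2) = 0.110462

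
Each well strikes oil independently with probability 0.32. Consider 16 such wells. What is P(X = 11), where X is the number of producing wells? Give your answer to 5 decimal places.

X ~ Binomial(n=16, p=0.32).
P(X=11) = C(16,11) · p^11 · (1−p)^5
= 4368 · 3.6029e-06 · 0.14539 = 0.0022881

0.00229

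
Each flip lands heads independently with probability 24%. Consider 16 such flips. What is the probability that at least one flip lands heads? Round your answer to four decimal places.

0.9876

P(at least one) = 1 − P(none) = 1 − (1 − 0.24)^16
= 1 − 0.012388 = 0.987612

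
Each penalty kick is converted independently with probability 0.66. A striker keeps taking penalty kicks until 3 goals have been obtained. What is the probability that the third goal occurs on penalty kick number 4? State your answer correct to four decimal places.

Y = trial on which the third success occurs; negative binomial, r=3, p=0.66.
P(Y=4) = C(3,2) · p^3 · (1−p)^1
= 3 · 0.2875 · 0.34 = 0.293246

0.2932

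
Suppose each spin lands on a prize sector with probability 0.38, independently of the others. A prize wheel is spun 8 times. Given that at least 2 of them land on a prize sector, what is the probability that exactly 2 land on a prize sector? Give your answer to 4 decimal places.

X ~ Binomial(8, 0.38). Want P(X=2 | X≥2) = P(X=2) / P(X≥2).
P(X=2) = C(8,2)·0.38^2·0.62^6 = 0.229655
P(X≥2) = 1 − 0.021834 − 0.107057 = 0.871109
Ratio = 0.229655 / 0.871109 = 0.263635

0.2636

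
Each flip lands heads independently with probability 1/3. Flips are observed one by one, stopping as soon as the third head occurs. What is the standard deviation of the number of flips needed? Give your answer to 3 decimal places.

Y = total flips until the third success; negative binomial with r=3, p=0.333333.
SD(Y) = √[r(1−p)/p²] = √(18.00000) = 4.24264

4.243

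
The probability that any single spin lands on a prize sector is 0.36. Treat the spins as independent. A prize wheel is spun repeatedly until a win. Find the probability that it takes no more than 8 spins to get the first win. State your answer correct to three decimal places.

Y = number of spins to the first success; geometric, p = 0.36.
P(Y ≤ 8) = 1 − (1−p)^8 = 1 − 0.02815 = 0.97185

0.972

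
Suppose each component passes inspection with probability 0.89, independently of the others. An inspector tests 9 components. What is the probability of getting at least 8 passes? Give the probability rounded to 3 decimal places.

X ~ Binomial(9, 0.89); P(X ≥ 8) = Σ C(9,k) p^k (1−p)^(9−k) over k:
  k=8: C(9,8)·0.89^8·0.11^1 = 0.38972
  k=9: C(9,9)·0.89^9·0.11^0 = 0.35036
Total = 0.74008

0.740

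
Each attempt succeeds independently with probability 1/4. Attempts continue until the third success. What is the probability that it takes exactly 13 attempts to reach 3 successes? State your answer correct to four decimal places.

0.0581

Y = trial on which the third success occurs; negative binomial, r=3, p=0.25.
P(Y=13) = C(12,2) · p^3 · (1−p)^10
= 66 · 0.015625 · 0.056314 = 0.058073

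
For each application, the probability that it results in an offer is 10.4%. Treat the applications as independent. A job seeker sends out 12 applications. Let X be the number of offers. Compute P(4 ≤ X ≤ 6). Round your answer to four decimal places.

0.0291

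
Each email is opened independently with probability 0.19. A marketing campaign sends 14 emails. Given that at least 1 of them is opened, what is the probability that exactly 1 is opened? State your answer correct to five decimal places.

X ~ Binomial(14, 0.19). Want P(X=1 | X≥1) = P(X=1) / P(X≥1).
P(X=1) = C(14,1)·0.19^1·0.81^13 = 0.1718648
P(X≥1) = 1 − 0.0523348 = 0.9476652
Ratio = 0.1718648 / 0.9476652 = 0.1813560

0.18136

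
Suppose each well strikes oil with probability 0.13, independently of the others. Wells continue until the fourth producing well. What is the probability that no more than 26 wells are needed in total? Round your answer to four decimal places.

0.4429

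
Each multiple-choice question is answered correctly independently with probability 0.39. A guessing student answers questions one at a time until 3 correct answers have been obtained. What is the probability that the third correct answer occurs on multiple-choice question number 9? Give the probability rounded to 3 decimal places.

0.086

Y = trial on which the third success occurs; negative binomial, r=3, p=0.39.
P(Y=9) = C(8,2) · p^3 · (1−p)^6
= 28 · 0.059319 · 0.05152 = 0.08557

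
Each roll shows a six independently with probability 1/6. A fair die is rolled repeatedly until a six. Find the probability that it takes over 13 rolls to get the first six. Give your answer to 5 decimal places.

0.09346

Y = number of rolls to the first success; geometric, p = 0.166667.
P(Y > 13) = P(first 13 all fail) = (1−p)^13 = 0.0934639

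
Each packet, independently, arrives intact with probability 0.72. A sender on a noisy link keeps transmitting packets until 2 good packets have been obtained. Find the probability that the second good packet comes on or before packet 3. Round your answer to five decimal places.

0.80870

Finishing within 3 packets ⇔ at least 2 successes in the first 3. With X ~ Binomial(3, 0.72), P(Y ≤ 3) = 1 − P(X ≤ 1).
  k=0: C(3,0)·0.72^0·0.28^3 = 0.0219520
  k=1: C(3,1)·0.72^1·0.28^2 = 0.1693440
1 − 0.1912960 = 0.8087040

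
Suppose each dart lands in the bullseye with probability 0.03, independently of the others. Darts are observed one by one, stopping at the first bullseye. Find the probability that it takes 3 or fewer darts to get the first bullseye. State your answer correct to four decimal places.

0.0873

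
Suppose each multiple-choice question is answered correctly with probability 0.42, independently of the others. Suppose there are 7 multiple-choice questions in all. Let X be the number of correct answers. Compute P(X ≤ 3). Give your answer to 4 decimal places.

X ~ Binomial(7, 0.42); P(X ≤ 3) = Σ C(7,k) p^k (1−p)^(7−k) over k:
  k=0: C(7,0)·0.42^0·0.58^7 = 0.022080
  k=1: C(7,1)·0.42^1·0.58^6 = 0.111922
  k=2: C(7,2)·0.42^2·0.58^5 = 0.243141
  k=3: C(7,3)·0.42^3·0.58^4 = 0.293446
Total = 0.670588

0.6706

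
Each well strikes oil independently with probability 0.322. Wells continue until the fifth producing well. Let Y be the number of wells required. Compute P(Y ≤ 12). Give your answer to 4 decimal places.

Finishing within 12 wells ⇔ at least 5 successes in the first 12. With X ~ Binomial(12, 0.322), P(Y ≤ 12) = 1 − P(X ≤ 4).
  k=0: C(12,0)·0.322^0·0.678^12 = 0.009435
  k=1: C(12,1)·0.322^1·0.678^11 = 0.053773
  k=2: C(12,2)·0.322^2·0.678^10 = 0.140460
  k=3: C(12,3)·0.322^3·0.678^9 = 0.222360
  k=4: C(12,4)·0.322^4·0.678^8 = 0.237611
1 − 0.663640 = 0.336360

0.3364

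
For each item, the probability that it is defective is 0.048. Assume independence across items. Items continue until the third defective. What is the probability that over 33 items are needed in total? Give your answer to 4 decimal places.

Needing more than 33 items ⇔ fewer than 3 successes in the first 33. With X ~ Binomial(33, 0.048), P(Y > 33) = P(X ≤ 2).
  k=0: C(33,0)·0.048^0·0.952^33 = 0.197251
  k=1: C(33,1)·0.048^1·0.952^32 = 0.328199
  k=2: C(33,2)·0.048^2·0.952^31 = 0.264766
P(X ≤ 2) = 0.790216

0.7902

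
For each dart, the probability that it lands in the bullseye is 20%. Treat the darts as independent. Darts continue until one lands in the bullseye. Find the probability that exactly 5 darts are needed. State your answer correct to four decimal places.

0.0819

Geometric (trials to first success), p = 0.20.
P(Y = 5) = (1−p)^4 · p = 0.4096 · 0.20 = 0.081920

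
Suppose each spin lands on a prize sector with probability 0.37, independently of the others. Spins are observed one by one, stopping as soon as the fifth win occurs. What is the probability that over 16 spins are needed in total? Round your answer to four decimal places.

0.2351

Needing more than 16 spins ⇔ fewer than 5 successes in the first 16. With X ~ Binomial(16, 0.37), P(Y > 16) = P(X ≤ 4).
  k=0: C(16,0)·0.37^0·0.63^16 = 0.000616
  k=1: C(16,1)·0.37^1·0.63^15 = 0.005787
  k=2: C(16,2)·0.37^2·0.63^14 = 0.025489
  k=3: C(16,3)·0.37^3·0.63^13 = 0.069859
  k=4: C(16,4)·0.37^4·0.63^12 = 0.133341
P(X ≤ 4) = 0.235092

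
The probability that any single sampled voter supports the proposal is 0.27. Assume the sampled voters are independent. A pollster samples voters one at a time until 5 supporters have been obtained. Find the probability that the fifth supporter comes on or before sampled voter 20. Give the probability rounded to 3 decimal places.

0.662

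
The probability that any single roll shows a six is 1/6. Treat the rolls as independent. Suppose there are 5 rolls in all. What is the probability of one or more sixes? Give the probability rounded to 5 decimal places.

0.59812

P(at least one) = 1 − P(none) = 1 − (1 − 0.166667)^5
= 1 − 0.4018776 = 0.5981224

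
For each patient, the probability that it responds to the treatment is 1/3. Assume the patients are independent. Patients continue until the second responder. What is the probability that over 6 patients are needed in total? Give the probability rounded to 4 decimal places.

Needing more than 6 patients ⇔ fewer than 2 successes in the first 6. With X ~ Binomial(6, 0.333333), P(Y > 6) = P(X ≤ 1).
  k=0: C(6,0)·0.333333^0·0.666667^6 = 0.087791
  k=1: C(6,1)·0.333333^1·0.666667^5 = 0.263374
P(X ≤ 1) = 0.351166

0.3512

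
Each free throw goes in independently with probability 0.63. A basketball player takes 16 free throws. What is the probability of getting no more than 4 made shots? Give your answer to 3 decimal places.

0.002

X ~ Binomial(16, 0.63); P(X ≤ 4) = Σ C(16,k) p^k (1−p)^(16−k) over k:
  k=0: C(16,0)·0.63^0·0.37^16 = 0.00000
  k=1: C(16,1)·0.63^1·0.37^15 = 0.00000
  k=2: C(16,2)·0.63^2·0.37^14 = 0.00004
  k=3: C(16,3)·0.63^3·0.37^13 = 0.00034
  k=4: C(16,4)·0.63^4·0.37^12 = 0.00189
Total = 0.00227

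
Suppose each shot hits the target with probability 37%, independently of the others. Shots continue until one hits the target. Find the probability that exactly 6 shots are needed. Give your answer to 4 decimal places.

Geometric (trials to first success), p = 0.37.
P(Y = 6) = (1−p)^5 · p = 0.099244 · 0.37 = 0.036720

0.0367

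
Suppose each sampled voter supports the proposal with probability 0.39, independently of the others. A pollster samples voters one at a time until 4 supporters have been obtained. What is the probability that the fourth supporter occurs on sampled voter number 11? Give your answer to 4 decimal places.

Y = trial on which the fourth success occurs; negative binomial, r=4, p=0.39.
P(Y=11) = C(10,3) · p^4 · (1−p)^7
= 120 · 0.023134 · 0.031427 = 0.087247

0.0872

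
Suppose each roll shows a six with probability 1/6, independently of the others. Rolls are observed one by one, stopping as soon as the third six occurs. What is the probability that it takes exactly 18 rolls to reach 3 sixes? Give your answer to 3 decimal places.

0.041

Y = trial on which the third success occurs; negative binomial, r=3, p=0.166667.
P(Y=18) = C(17,2) · p^3 · (1−p)^15
= 136 · 0.0046296 · 0.064905 = 0.04087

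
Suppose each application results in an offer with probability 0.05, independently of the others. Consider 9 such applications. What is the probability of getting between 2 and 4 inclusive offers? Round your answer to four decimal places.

X ~ Binomial(9, 0.05); P(2 ≤ X ≤ 4) = Σ C(9,k) p^k (1−p)^(9−k) over k:
  k=2: C(9,2)·0.05^2·0.95^7 = 0.062850
  k=3: C(9,3)·0.05^3·0.95^6 = 0.007718
  k=4: C(9,4)·0.05^4·0.95^5 = 0.000609
Total = 0.071178

0.0712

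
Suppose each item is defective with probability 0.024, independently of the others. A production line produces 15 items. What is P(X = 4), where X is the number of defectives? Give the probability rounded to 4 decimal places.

0.0003

X ~ Binomial(n=15, p=0.024).
P(X=4) = C(15,4) · p^4 · (1−p)^11
= 1365 · 3.3178e-07 · 0.7655 = 0.000347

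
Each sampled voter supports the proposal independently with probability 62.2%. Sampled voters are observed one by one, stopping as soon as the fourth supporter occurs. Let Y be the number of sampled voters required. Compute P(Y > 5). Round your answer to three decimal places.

0.624

Needing more than 5 sampled voters ⇔ fewer than 4 successes in the first 5. With X ~ Binomial(5, 0.622), P(Y > 5) = P(X ≤ 3).
  k=0: C(5,0)·0.622^0·0.378^5 = 0.00772
  k=1: C(5,1)·0.622^1·0.378^4 = 0.06349
  k=2: C(5,2)·0.622^2·0.378^3 = 0.20896
  k=3: C(5,3)·0.622^3·0.378^2 = 0.34384
P(X ≤ 3) = 0.62401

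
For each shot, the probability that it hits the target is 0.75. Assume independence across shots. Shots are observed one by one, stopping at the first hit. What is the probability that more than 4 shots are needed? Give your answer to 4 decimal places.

0.0039

Y = number of shots to the first success; geometric, p = 0.75.
P(Y > 4) = P(first 4 all fail) = (1−p)^4 = 0.003906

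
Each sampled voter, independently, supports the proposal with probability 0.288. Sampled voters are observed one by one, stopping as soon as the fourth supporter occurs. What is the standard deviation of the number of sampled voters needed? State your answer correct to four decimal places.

5.8597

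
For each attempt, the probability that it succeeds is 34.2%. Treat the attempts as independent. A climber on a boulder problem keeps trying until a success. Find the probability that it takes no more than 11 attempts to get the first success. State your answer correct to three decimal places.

0.990

Y = number of attempts to the first success; geometric, p = 0.342.
P(Y ≤ 11) = 1 − (1−p)^11 = 1 − 0.01001 = 0.98999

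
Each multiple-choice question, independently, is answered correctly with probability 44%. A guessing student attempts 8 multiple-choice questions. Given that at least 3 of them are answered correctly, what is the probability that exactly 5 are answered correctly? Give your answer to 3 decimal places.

0.213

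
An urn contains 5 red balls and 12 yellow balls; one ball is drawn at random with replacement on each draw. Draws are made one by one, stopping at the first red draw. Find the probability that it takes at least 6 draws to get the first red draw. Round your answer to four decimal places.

0.1753

Y = number of draws to the first success; geometric, p = 0.294118.
P(Y > 5) = P(first 5 all fail) = (1−p)^5 = 0.175251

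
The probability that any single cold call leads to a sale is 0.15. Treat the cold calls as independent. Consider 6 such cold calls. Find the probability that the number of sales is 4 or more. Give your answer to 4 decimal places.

0.0059

X ~ Binomial(6, 0.15); P(X ≥ 4) = Σ C(6,k) p^k (1−p)^(6−k) over k:
  k=4: C(6,4)·0.15^4·0.85^2 = 0.005486
  k=5: C(6,5)·0.15^5·0.85^1 = 0.000387
  k=6: C(6,6)·0.15^6·0.85^0 = 0.000011
Total = 0.005885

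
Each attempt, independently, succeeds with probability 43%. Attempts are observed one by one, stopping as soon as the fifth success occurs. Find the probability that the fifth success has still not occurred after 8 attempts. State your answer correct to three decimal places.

0.776

Needing more than 8 attempts ⇔ fewer than 5 successes in the first 8. With X ~ Binomial(8, 0.43), P(Y > 8) = P(X ≤ 4).
  k=0: C(8,0)·0.43^0·0.57^8 = 0.01114
  k=1: C(8,1)·0.43^1·0.57^7 = 0.06725
  k=2: C(8,2)·0.43^2·0.57^6 = 0.17756
  k=3: C(8,3)·0.43^3·0.57^5 = 0.26790
  k=4: C(8,4)·0.43^4·0.57^4 = 0.25262
P(X ≤ 4) = 0.77647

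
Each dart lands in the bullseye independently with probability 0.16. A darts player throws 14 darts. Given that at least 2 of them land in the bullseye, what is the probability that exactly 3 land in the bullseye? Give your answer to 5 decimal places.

X ~ Binomial(14, 0.16). Want P(X=3 | X≥2) = P(X=3) / P(X≥2).
P(X=3) = C(14,3)·0.16^3·0.84^11 = 0.2190451
P(X≥2) = 1 − 0.0870783 − 0.2322088 = 0.6807129
Ratio = 0.2190451 / 0.6807129 = 0.3217878

0.32179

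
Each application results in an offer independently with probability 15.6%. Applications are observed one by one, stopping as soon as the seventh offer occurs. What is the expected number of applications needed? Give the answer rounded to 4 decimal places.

44.8718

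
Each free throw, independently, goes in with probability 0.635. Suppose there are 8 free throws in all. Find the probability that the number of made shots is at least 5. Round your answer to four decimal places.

0.6737

X ~ Binomial(8, 0.635); P(X ≥ 5) = Σ C(8,k) p^k (1−p)^(8−k) over k:
  k=5: C(8,5)·0.635^5·0.365^3 = 0.281148
  k=6: C(8,6)·0.635^6·0.365^2 = 0.244560
  k=7: C(8,7)·0.635^7·0.365^1 = 0.121562
  k=8: C(8,8)·0.635^8·0.365^0 = 0.026436
Total = 0.673706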